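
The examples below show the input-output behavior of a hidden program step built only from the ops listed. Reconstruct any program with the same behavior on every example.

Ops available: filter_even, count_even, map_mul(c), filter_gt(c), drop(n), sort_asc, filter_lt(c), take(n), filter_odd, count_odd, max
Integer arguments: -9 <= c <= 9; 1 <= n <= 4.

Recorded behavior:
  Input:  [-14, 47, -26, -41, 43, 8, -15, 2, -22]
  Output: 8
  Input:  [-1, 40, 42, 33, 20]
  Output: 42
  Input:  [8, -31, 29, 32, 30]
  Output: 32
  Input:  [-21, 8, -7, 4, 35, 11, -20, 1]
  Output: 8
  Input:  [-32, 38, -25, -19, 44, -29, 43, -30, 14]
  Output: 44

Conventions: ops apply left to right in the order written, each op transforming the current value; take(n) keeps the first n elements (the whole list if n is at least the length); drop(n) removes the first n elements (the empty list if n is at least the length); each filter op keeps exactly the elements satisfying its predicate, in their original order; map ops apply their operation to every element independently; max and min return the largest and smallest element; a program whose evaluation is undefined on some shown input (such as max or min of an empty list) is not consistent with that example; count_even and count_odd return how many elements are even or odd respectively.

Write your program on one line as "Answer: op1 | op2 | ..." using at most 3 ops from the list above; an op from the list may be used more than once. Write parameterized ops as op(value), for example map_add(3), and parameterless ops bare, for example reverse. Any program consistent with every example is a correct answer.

filter_even | max

Check, running the answer program on each example:
  [-14, 47, -26, -41, 43, 8, -15, 2, -22] -> [-14, -26, 8, 2, -22] -> 8
  [-1, 40, 42, 33, 20] -> [40, 42, 20] -> 42
  [8, -31, 29, 32, 30] -> [8, 32, 30] -> 32
  [-21, 8, -7, 4, 35, 11, -20, 1] -> [8, 4, -20] -> 8
  [-32, 38, -25, -19, 44, -29, 43, -30, 14] -> [-32, 38, 44, -30, 14] -> 44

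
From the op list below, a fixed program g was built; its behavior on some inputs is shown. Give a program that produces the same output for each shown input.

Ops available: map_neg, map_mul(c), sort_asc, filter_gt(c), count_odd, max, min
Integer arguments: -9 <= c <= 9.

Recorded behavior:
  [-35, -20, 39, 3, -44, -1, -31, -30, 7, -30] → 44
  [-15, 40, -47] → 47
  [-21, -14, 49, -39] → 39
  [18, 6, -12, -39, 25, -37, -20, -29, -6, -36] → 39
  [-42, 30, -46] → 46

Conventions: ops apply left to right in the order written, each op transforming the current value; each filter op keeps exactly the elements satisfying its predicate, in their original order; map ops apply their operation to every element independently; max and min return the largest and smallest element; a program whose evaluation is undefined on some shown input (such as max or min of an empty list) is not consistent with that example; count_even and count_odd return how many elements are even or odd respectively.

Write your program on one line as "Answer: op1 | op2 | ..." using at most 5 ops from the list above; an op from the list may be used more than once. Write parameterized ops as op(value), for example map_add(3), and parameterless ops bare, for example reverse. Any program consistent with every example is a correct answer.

sort_asc | map_neg | sort_asc | max

Check, running the answer program on each example:
  [-35, -20, 39, 3, -44, -1, -31, -30, 7, -30] -> [-44, -35, -31, -30, -30, -20, -1, 3, 7, 39] -> [44, 35, 31, 30, 30, 20, 1, -3, -7, -39] -> [-39, -7, -3, 1, 20, 30, 30, 31, 35, 44] -> 44
  [-15, 40, -47] -> [-47, -15, 40] -> [47, 15, -40] -> [-40, 15, 47] -> 47
  [-21, -14, 49, -39] -> [-39, -21, -14, 49] -> [39, 21, 14, -49] -> [-49, 14, 21, 39] -> 39
  [18, 6, -12, -39, 25, -37, -20, -29, -6, -36] -> [-39, -37, -36, -29, -20, -12, -6, 6, 18, 25] -> [39, 37, 36, 29, 20, 12, 6, -6, -18, -25] -> [-25, -18, -6, 6, 12, 20, 29, 36, 37, 39] -> 39
  [-42, 30, -46] -> [-46, -42, 30] -> [46, 42, -30] -> [-30, 42, 46] -> 46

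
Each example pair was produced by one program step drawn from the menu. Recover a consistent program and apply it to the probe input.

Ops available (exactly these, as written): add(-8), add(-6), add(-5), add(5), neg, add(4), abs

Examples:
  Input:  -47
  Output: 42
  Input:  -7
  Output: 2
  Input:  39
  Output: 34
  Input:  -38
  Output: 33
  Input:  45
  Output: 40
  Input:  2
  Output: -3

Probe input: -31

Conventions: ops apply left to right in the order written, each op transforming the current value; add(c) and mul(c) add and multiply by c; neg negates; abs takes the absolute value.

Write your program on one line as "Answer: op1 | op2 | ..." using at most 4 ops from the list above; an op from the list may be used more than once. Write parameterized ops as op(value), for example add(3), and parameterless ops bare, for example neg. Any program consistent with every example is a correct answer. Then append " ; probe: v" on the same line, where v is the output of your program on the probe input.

neg | abs | add(-5) ; probe: 26

Check, running the answer program on each example:
  -47 -> 47 -> 47 -> 42
  -7 -> 7 -> 7 -> 2
  39 -> -39 -> 39 -> 34
  -38 -> 38 -> 38 -> 33
  45 -> -45 -> 45 -> 40
  2 -> -2 -> 2 -> -3
  probe: -31 -> 31 -> 31 -> 26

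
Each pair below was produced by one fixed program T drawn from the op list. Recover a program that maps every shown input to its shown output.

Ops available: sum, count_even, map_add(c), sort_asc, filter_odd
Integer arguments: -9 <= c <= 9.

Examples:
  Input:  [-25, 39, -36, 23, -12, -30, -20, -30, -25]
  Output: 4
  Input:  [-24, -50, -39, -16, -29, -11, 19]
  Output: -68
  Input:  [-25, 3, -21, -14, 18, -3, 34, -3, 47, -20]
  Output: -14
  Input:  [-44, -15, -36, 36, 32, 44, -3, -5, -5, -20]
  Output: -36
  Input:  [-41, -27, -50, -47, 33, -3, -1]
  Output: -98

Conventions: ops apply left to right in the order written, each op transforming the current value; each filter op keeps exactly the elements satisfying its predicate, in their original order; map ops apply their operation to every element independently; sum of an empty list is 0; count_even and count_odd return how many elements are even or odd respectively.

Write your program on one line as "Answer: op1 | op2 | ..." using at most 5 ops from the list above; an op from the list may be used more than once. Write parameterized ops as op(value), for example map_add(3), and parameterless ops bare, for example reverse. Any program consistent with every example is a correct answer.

map_add(7) | map_add(-9) | sort_asc | filter_odd | sum

Check, running the answer program on each example:
  [-25, 39, -36, 23, -12, -30, -20, -30, -25] -> [-18, 46, -29, 30, -5, -23, -13, -23, -18] -> [-27, 37, -38, 21, -14, -32, -22, -32, -27] -> [-38, -32, -32, -27, -27, -22, -14, 21, 37] -> [-27, -27, 21, 37] -> 4
  [-24, -50, -39, -16, -29, -11, 19] -> [-17, -43, -32, -9, -22, -4, 26] -> [-26, -52, -41, -18, -31, -13, 17] -> [-52, -41, -31, -26, -18, -13, 17] -> [-41, -31, -13, 17] -> -68
  [-25, 3, -21, -14, 18, -3, 34, -3, 47, -20] -> [-18, 10, -14, -7, 25, 4, 41, 4, 54, -13] -> [-27, 1, -23, -16, 16, -5, 32, -5, 45, -22] -> [-27, -23, -22, -16, -5, -5, 1, 16, 32, 45] -> [-27, -23, -5, -5, 1, 45] -> -14
  [-44, -15, -36, 36, 32, 44, -3, -5, -5, -20] -> [-37, -8, -29, 43, 39, 51, 4, 2, 2, -13] -> [-46, -17, -38, 34, 30, 42, -5, -7, -7, -22] -> [-46, -38, -22, -17, -7, -7, -5, 30, 34, 42] -> [-17, -7, -7, -5] -> -36
  [-41, -27, -50, -47, 33, -3, -1] -> [-34, -20, -43, -40, 40, 4, 6] -> [-43, -29, -52, -49, 31, -5, -3] -> [-52, -49, -43, -29, -5, -3, 31] -> [-49, -43, -29, -5, -3, 31] -> -98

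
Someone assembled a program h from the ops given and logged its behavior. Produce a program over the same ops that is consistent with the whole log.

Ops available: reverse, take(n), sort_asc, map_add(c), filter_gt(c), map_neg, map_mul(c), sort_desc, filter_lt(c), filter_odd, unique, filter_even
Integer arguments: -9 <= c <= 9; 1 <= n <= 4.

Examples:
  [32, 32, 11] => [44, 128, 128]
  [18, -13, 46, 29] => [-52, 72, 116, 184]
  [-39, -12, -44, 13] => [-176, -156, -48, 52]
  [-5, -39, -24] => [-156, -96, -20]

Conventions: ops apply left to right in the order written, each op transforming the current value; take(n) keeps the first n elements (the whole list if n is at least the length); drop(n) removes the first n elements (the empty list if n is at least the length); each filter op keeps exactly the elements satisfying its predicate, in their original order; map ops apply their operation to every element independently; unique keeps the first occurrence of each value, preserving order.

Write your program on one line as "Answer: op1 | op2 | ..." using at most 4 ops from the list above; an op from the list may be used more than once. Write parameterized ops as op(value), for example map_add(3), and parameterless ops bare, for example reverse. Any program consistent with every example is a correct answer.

map_mul(-2) | map_mul(-2) | sort_asc

Check, running the answer program on each example:
  [32, 32, 11] -> [-64, -64, -22] -> [128, 128, 44] -> [44, 128, 128]
  [18, -13, 46, 29] -> [-36, 26, -92, -58] -> [72, -52, 184, 116] -> [-52, 72, 116, 184]
  [-39, -12, -44, 13] -> [78, 24, 88, -26] -> [-156, -48, -176, 52] -> [-176, -156, -48, 52]
  [-5, -39, -24] -> [10, 78, 48] -> [-20, -156, -96] -> [-156, -96, -20]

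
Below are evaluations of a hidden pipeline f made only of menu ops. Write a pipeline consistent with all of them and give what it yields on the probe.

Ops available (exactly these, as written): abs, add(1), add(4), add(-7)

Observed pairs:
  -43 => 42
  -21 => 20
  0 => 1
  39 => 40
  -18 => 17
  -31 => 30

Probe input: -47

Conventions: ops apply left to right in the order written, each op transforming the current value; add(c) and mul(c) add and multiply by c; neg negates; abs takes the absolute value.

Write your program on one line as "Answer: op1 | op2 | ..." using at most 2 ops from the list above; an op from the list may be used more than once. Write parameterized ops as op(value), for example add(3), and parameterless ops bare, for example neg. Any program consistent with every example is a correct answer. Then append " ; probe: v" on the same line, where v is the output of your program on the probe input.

add(1) | abs ; probe: 46

Check, running the answer program on each example:
  -43 -> -42 -> 42
  -21 -> -20 -> 20
  0 -> 1 -> 1
  39 -> 40 -> 40
  -18 -> -17 -> 17
  -31 -> -30 -> 30
  probe: -47 -> -46 -> 46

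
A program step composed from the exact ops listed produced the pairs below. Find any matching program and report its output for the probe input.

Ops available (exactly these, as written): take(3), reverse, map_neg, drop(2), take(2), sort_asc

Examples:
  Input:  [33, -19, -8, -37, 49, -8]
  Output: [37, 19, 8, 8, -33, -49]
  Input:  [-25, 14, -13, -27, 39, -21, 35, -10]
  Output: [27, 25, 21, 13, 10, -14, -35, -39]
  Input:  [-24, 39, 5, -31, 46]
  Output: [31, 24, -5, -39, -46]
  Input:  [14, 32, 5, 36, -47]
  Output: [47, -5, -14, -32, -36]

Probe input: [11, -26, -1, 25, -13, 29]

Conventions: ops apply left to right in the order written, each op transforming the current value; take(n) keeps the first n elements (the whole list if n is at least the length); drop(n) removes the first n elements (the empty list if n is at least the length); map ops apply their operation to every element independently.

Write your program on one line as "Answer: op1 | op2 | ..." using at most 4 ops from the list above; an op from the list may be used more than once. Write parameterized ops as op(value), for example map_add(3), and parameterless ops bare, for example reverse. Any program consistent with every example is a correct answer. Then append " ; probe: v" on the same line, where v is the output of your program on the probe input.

reverse | sort_asc | map_neg ; probe: [26, 13, 1, -11, -25, -29]

Check, running the answer program on each example:
  [33, -19, -8, -37, 49, -8] -> [-8, 49, -37, -8, -19, 33] -> [-37, -19, -8, -8, 33, 49] -> [37, 19, 8, 8, -33, -49]
  [-25, 14, -13, -27, 39, -21, 35, -10] -> [-10, 35, -21, 39, -27, -13, 14, -25] -> [-27, -25, -21, -13, -10, 14, 35, 39] -> [27, 25, 21, 13, 10, -14, -35, -39]
  [-24, 39, 5, -31, 46] -> [46, -31, 5, 39, -24] -> [-31, -24, 5, 39, 46] -> [31, 24, -5, -39, -46]
  [14, 32, 5, 36, -47] -> [-47, 36, 5, 32, 14] -> [-47, 5, 14, 32, 36] -> [47, -5, -14, -32, -36]
  probe: [11, -26, -1, 25, -13, 29] -> [29, -13, 25, -1, -26, 11] -> [-26, -13, -1, 11, 25, 29] -> [26, 13, 1, -11, -25, -29]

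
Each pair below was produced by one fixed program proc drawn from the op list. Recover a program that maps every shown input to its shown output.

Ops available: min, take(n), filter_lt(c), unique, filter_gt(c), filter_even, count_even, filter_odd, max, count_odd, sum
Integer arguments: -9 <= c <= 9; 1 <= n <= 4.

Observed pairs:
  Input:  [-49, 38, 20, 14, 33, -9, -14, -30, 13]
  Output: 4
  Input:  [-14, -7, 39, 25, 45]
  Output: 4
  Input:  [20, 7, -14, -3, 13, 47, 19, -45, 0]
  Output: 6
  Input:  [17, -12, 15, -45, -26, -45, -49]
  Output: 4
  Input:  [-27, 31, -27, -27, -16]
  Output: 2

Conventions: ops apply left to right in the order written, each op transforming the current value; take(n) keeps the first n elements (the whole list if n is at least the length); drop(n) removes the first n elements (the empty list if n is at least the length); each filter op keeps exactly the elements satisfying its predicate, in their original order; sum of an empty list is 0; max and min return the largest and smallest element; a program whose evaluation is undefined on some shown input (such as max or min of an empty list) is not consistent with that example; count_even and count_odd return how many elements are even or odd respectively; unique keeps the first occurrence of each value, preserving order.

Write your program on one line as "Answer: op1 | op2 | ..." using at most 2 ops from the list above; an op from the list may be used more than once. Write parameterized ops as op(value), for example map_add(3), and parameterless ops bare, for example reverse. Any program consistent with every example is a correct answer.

unique | count_odd

Check, running the answer program on each example:
  [-49, 38, 20, 14, 33, -9, -14, -30, 13] -> [-49, 38, 20, 14, 33, -9, -14, -30, 13] -> 4
  [-14, -7, 39, 25, 45] -> [-14, -7, 39, 25, 45] -> 4
  [20, 7, -14, -3, 13, 47, 19, -45, 0] -> [20, 7, -14, -3, 13, 47, 19, -45, 0] -> 6
  [17, -12, 15, -45, -26, -45, -49] -> [17, -12, 15, -45, -26, -49] -> 4
  [-27, 31, -27, -27, -16] -> [-27, 31, -16] -> 2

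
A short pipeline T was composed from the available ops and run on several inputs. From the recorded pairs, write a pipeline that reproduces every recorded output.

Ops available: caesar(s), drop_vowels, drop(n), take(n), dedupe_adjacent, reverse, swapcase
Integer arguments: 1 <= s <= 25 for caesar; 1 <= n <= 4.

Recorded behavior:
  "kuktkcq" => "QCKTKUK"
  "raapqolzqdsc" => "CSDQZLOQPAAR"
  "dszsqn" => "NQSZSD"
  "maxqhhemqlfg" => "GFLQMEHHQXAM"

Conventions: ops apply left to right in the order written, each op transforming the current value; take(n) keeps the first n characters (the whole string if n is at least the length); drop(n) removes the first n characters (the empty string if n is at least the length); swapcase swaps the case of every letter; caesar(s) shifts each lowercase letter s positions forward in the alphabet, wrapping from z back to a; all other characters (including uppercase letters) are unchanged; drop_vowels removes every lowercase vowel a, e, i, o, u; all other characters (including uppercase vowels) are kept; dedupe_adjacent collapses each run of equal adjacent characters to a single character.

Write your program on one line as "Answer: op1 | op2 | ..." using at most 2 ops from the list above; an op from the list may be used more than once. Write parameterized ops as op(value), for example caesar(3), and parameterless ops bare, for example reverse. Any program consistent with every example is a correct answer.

swapcase | reverse

Check, running the answer program on each example:
  "kuktkcq" -> "KUKTKCQ" -> "QCKTKUK"
  "raapqolzqdsc" -> "RAAPQOLZQDSC" -> "CSDQZLOQPAAR"
  "dszsqn" -> "DSZSQN" -> "NQSZSD"
  "maxqhhemqlfg" -> "MAXQHHEMQLFG" -> "GFLQMEHHQXAM"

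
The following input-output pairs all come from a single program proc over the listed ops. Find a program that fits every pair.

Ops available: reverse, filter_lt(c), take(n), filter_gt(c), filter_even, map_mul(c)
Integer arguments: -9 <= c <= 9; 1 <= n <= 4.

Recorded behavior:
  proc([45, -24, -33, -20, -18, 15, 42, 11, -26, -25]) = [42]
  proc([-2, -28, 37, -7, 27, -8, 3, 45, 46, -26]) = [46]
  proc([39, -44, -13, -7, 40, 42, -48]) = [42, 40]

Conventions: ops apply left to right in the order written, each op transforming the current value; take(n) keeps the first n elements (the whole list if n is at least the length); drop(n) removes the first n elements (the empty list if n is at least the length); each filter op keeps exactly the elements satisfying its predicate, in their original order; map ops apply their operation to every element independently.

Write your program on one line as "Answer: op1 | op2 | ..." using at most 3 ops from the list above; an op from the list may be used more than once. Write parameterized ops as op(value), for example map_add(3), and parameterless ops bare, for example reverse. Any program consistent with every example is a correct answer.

reverse | filter_even | filter_gt(3)

Check, running the answer program on each example:
  [45, -24, -33, -20, -18, 15, 42, 11, -26, -25] -> [-25, -26, 11, 42, 15, -18, -20, -33, -24, 45] -> [-26, 42, -18, -20, -24] -> [42]
  [-2, -28, 37, -7, 27, -8, 3, 45, 46, -26] -> [-26, 46, 45, 3, -8, 27, -7, 37, -28, -2] -> [-26, 46, -8, -28, -2] -> [46]
  [39, -44, -13, -7, 40, 42, -48] -> [-48, 42, 40, -7, -13, -44, 39] -> [-48, 42, 40, -44] -> [42, 40]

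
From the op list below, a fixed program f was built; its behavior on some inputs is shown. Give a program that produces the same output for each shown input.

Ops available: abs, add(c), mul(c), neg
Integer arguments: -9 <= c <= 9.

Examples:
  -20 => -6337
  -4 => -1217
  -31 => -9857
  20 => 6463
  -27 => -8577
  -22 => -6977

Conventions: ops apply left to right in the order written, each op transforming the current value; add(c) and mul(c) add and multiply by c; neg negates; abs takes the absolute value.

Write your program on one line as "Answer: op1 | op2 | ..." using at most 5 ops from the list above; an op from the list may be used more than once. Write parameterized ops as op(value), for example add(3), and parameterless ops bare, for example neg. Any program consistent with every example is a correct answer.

mul(5) | mul(-8) | add(-8) | mul(-8) | add(-1)

Check, running the answer program on each example:
  -20 -> -100 -> 800 -> 792 -> -6336 -> -6337
  -4 -> -20 -> 160 -> 152 -> -1216 -> -1217
  -31 -> -155 -> 1240 -> 1232 -> -9856 -> -9857
  20 -> 100 -> -800 -> -808 -> 6464 -> 6463
  -27 -> -135 -> 1080 -> 1072 -> -8576 -> -8577
  -22 -> -110 -> 880 -> 872 -> -6976 -> -6977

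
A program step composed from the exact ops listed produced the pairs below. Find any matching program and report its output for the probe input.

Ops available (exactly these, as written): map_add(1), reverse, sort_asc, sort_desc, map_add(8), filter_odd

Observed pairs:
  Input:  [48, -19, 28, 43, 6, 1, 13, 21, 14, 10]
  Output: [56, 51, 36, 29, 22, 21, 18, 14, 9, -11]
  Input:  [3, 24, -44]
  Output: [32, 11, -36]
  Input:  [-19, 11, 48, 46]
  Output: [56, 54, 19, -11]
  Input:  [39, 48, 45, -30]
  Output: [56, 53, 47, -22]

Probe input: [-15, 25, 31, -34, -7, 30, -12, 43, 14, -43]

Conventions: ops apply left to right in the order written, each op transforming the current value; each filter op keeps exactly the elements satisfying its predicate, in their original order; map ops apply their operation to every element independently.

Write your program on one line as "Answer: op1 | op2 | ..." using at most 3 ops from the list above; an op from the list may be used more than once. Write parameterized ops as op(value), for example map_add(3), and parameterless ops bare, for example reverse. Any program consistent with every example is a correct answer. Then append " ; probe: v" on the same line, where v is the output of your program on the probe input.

map_add(8) | sort_asc | sort_desc ; probe: [51, 39, 38, 33, 22, 1, -4, -7, -26, -35]

Check, running the answer program on each example:
  [48, -19, 28, 43, 6, 1, 13, 21, 14, 10] -> [56, -11, 36, 51, 14, 9, 21, 29, 22, 18] -> [-11, 9, 14, 18, 21, 22, 29, 36, 51, 56] -> [56, 51, 36, 29, 22, 21, 18, 14, 9, -11]
  [3, 24, -44] -> [11, 32, -36] -> [-36, 11, 32] -> [32, 11, -36]
  [-19, 11, 48, 46] -> [-11, 19, 56, 54] -> [-11, 19, 54, 56] -> [56, 54, 19, -11]
  [39, 48, 45, -30] -> [47, 56, 53, -22] -> [-22, 47, 53, 56] -> [56, 53, 47, -22]
  probe: [-15, 25, 31, -34, -7, 30, -12, 43, 14, -43] -> [-7, 33, 39, -26, 1, 38, -4, 51, 22, -35] -> [-35, -26, -7, -4, 1, 22, 33, 38, 39, 51] -> [51, 39, 38, 33, 22, 1, -4, -7, -26, -35]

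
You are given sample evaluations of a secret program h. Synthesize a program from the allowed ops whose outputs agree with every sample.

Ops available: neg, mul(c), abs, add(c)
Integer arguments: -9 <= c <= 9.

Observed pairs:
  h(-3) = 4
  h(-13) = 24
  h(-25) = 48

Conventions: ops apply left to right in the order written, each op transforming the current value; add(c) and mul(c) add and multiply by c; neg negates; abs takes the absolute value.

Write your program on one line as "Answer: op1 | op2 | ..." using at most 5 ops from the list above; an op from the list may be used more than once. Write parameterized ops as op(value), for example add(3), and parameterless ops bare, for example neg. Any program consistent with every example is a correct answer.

neg | mul(-2) | abs | add(-2)

Check, running the answer program on each example:
  -3 -> 3 -> -6 -> 6 -> 4
  -13 -> 13 -> -26 -> 26 -> 24
  -25 -> 25 -> -50 -> 50 -> 48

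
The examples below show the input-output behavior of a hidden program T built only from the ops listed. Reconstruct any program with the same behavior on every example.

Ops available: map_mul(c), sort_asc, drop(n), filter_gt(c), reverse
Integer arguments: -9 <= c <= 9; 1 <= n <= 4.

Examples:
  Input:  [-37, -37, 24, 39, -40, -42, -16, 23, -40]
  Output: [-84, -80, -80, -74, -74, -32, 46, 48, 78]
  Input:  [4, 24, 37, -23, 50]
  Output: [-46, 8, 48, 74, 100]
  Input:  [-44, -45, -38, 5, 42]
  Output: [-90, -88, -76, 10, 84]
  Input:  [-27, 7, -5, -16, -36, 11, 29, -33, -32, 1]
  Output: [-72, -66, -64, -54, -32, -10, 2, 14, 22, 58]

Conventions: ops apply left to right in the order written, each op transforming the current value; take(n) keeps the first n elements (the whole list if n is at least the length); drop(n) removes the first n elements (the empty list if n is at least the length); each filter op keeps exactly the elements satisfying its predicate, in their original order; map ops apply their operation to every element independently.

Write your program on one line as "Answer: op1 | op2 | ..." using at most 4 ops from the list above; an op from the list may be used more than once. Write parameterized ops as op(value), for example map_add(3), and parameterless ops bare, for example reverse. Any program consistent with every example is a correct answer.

sort_asc | reverse | map_mul(2) | sort_asc

Check, running the answer program on each example:
  [-37, -37, 24, 39, -40, -42, -16, 23, -40] -> [-42, -40, -40, -37, -37, -16, 23, 24, 39] -> [39, 24, 23, -16, -37, -37, -40, -40, -42] -> [78, 48, 46, -32, -74, -74, -80, -80, -84] -> [-84, -80, -80, -74, -74, -32, 46, 48, 78]
  [4, 24, 37, -23, 50] -> [-23, 4, 24, 37, 50] -> [50, 37, 24, 4, -23] -> [100, 74, 48, 8, -46] -> [-46, 8, 48, 74, 100]
  [-44, -45, -38, 5, 42] -> [-45, -44, -38, 5, 42] -> [42, 5, -38, -44, -45] -> [84, 10, -76, -88, -90] -> [-90, -88, -76, 10, 84]
  [-27, 7, -5, -16, -36, 11, 29, -33, -32, 1] -> [-36, -33, -32, -27, -16, -5, 1, 7, 11, 29] -> [29, 11, 7, 1, -5, -16, -27, -32, -33, -36] -> [58, 22, 14, 2, -10, -32, -54, -64, -66, -72] -> [-72, -66, -64, -54, -32, -10, 2, 14, 22, 58]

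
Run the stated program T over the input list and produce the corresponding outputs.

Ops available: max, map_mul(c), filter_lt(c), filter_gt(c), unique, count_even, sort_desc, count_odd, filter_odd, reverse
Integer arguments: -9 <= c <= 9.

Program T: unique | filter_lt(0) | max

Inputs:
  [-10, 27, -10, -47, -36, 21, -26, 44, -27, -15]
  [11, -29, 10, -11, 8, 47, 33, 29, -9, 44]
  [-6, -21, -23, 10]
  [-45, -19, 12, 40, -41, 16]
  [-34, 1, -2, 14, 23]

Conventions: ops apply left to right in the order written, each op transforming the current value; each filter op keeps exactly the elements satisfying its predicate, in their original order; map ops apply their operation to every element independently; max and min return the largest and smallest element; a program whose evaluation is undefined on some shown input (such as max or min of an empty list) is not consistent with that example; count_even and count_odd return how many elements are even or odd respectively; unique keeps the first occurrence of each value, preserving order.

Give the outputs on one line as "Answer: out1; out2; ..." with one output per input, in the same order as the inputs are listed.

-10; -9; -6; -19; -2

Execution, op by op:
  [-10, 27, -10, -47, -36, 21, -26, 44, -27, -15] -> [-10, 27, -47, -36, 21, -26, 44, -27, -15] -> [-10, -47, -36, -26, -27, -15] -> -10
  [11, -29, 10, -11, 8, 47, 33, 29, -9, 44] -> [11, -29, 10, -11, 8, 47, 33, 29, -9, 44] -> [-29, -11, -9] -> -9
  [-6, -21, -23, 10] -> [-6, -21, -23, 10] -> [-6, -21, -23] -> -6
  [-45, -19, 12, 40, -41, 16] -> [-45, -19, 12, 40, -41, 16] -> [-45, -19, -41] -> -19
  [-34, 1, -2, 14, 23] -> [-34, 1, -2, 14, 23] -> [-34, -2] -> -2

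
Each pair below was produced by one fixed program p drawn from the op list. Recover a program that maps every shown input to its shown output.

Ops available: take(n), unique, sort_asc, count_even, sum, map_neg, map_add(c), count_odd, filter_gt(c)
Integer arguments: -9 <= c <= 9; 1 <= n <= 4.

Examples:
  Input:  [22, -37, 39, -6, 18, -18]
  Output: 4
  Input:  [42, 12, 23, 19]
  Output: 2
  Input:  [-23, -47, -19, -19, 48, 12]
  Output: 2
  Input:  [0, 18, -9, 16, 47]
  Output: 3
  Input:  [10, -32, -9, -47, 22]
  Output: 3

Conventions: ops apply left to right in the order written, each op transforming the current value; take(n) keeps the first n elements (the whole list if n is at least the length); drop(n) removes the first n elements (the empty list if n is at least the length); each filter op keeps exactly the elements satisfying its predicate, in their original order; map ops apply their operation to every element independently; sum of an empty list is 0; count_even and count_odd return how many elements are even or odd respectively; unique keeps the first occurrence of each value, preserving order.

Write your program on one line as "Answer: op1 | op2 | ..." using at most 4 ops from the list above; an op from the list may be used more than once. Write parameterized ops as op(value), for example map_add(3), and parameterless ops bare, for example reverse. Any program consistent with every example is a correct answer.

map_neg | map_add(-5) | count_odd

Check, running the answer program on each example:
  [22, -37, 39, -6, 18, -18] -> [-22, 37, -39, 6, -18, 18] -> [-27, 32, -44, 1, -23, 13] -> 4
  [42, 12, 23, 19] -> [-42, -12, -23, -19] -> [-47, -17, -28, -24] -> 2
  [-23, -47, -19, -19, 48, 12] -> [23, 47, 19, 19, -48, -12] -> [18, 42, 14, 14, -53, -17] -> 2
  [0, 18, -9, 16, 47] -> [0, -18, 9, -16, -47] -> [-5, -23, 4, -21, -52] -> 3
  [10, -32, -9, -47, 22] -> [-10, 32, 9, 47, -22] -> [-15, 27, 4, 42, -27] -> 3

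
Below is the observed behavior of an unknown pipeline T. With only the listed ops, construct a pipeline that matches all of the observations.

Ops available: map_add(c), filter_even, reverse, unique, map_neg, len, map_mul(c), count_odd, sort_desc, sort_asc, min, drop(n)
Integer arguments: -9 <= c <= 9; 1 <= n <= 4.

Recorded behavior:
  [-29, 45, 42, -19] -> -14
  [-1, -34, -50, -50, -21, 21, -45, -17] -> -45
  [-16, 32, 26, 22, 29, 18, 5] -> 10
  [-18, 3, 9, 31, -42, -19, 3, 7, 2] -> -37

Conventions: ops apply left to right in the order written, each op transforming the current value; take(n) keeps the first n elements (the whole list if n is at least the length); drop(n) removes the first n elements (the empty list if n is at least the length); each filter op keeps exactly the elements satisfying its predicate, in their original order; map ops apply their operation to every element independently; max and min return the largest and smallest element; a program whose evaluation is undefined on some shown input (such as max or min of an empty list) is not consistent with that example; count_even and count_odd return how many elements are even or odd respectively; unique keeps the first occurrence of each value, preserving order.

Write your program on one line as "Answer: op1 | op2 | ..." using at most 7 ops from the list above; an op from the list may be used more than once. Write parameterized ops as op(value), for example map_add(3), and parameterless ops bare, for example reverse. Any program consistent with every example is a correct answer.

map_add(-3) | map_add(8) | drop(1) | sort_desc | sort_asc | min

Check, running the answer program on each example:
  [-29, 45, 42, -19] -> [-32, 42, 39, -22] -> [-24, 50, 47, -14] -> [50, 47, -14] -> [50, 47, -14] -> [-14, 47, 50] -> -14
  [-1, -34, -50, -50, -21, 21, -45, -17] -> [-4, -37, -53, -53, -24, 18, -48, -20] -> [4, -29, -45, -45, -16, 26, -40, -12] -> [-29, -45, -45, -16, 26, -40, -12] -> [26, -12, -16, -29, -40, -45, -45] -> [-45, -45, -40, -29, -16, -12, 26] -> -45
  [-16, 32, 26, 22, 29, 18, 5] -> [-19, 29, 23, 19, 26, 15, 2] -> [-11, 37, 31, 27, 34, 23, 10] -> [37, 31, 27, 34, 23, 10] -> [37, 34, 31, 27, 23, 10] -> [10, 23, 27, 31, 34, 37] -> 10
  [-18, 3, 9, 31, -42, -19, 3, 7, 2] -> [-21, 0, 6, 28, -45, -22, 0, 4, -1] -> [-13, 8, 14, 36, -37, -14, 8, 12, 7] -> [8, 14, 36, -37, -14, 8, 12, 7] -> [36, 14, 12, 8, 8, 7, -14, -37] -> [-37, -14, 7, 8, 8, 12, 14, 36] -> -37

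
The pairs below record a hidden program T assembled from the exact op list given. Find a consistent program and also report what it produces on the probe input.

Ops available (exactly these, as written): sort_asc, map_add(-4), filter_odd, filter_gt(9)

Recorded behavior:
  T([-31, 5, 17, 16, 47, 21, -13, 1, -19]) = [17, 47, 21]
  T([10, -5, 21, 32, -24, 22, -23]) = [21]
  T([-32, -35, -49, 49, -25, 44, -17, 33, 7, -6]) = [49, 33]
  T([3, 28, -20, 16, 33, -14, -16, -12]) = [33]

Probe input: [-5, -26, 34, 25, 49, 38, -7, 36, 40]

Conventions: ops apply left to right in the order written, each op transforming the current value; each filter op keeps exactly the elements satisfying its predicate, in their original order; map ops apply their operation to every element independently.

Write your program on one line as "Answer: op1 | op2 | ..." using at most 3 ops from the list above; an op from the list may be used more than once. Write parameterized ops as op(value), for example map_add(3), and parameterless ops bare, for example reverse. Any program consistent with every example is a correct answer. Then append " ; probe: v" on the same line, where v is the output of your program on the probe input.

filter_gt(9) | filter_odd ; probe: [25, 49]

Check, running the answer program on each example:
  [-31, 5, 17, 16, 47, 21, -13, 1, -19] -> [17, 16, 47, 21] -> [17, 47, 21]
  [10, -5, 21, 32, -24, 22, -23] -> [10, 21, 32, 22] -> [21]
  [-32, -35, -49, 49, -25, 44, -17, 33, 7, -6] -> [49, 44, 33] -> [49, 33]
  [3, 28, -20, 16, 33, -14, -16, -12] -> [28, 16, 33] -> [33]
  probe: [-5, -26, 34, 25, 49, 38, -7, 36, 40] -> [34, 25, 49, 38, 36, 40] -> [25, 49]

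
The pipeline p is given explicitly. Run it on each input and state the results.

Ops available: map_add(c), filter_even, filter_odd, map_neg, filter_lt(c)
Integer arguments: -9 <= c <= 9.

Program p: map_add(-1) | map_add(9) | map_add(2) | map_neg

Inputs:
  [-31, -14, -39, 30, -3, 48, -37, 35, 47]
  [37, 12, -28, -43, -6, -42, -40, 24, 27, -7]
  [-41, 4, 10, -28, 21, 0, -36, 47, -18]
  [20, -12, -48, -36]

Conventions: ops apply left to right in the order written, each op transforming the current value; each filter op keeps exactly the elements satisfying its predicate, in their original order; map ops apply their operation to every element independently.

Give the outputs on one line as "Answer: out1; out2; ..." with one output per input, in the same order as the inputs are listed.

[21, 4, 29, -40, -7, -58, 27, -45, -57]; [-47, -22, 18, 33, -4, 32, 30, -34, -37, -3]; [31, -14, -20, 18, -31, -10, 26, -57, 8]; [-30, 2, 38, 26]

Execution, op by op:
  [-31, -14, -39, 30, -3, 48, -37, 35, 47] -> [-32, -15, -40, 29, -4, 47, -38, 34, 46] -> [-23, -6, -31, 38, 5, 56, -29, 43, 55] -> [-21, -4, -29, 40, 7, 58, -27, 45, 57] -> [21, 4, 29, -40, -7, -58, 27, -45, -57]
  [37, 12, -28, -43, -6, -42, -40, 24, 27, -7] -> [36, 11, -29, -44, -7, -43, -41, 23, 26, -8] -> [45, 20, -20, -35, 2, -34, -32, 32, 35, 1] -> [47, 22, -18, -33, 4, -32, -30, 34, 37, 3] -> [-47, -22, 18, 33, -4, 32, 30, -34, -37, -3]
  [-41, 4, 10, -28, 21, 0, -36, 47, -18] -> [-42, 3, 9, -29, 20, -1, -37, 46, -19] -> [-33, 12, 18, -20, 29, 8, -28, 55, -10] -> [-31, 14, 20, -18, 31, 10, -26, 57, -8] -> [31, -14, -20, 18, -31, -10, 26, -57, 8]
  [20, -12, -48, -36] -> [19, -13, -49, -37] -> [28, -4, -40, -28] -> [30, -2, -38, -26] -> [-30, 2, 38, 26]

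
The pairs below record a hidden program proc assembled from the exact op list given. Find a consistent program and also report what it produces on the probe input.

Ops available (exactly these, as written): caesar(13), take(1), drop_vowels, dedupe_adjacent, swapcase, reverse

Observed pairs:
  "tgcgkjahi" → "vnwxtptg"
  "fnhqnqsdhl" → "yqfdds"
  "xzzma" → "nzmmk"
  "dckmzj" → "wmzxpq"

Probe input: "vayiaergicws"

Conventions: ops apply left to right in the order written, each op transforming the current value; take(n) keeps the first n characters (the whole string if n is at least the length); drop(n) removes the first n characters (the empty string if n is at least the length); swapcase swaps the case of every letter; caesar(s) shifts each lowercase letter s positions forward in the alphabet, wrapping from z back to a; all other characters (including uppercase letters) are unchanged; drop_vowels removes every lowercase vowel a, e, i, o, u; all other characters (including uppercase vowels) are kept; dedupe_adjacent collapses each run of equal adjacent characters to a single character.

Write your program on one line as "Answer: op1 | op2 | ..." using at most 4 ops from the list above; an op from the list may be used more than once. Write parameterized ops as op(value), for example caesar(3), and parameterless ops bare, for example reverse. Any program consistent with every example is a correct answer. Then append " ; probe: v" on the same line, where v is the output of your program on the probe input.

caesar(13) | drop_vowels | reverse ; probe: "fjpvtrnvln"

Check, running the answer program on each example:
  "tgcgkjahi" -> "gtptxwnuv" -> "gtptxwnv" -> "vnwxtptg"
  "fnhqnqsdhl" -> "saudadfquy" -> "sddfqy" -> "yqfdds"
  "xzzma" -> "kmmzn" -> "kmmzn" -> "nzmmk"
  "dckmzj" -> "qpxzmw" -> "qpxzmw" -> "wmzxpq"
  probe: "vayiaergicws" -> "inlvnretvpjf" -> "nlvnrtvpjf" -> "fjpvtrnvln"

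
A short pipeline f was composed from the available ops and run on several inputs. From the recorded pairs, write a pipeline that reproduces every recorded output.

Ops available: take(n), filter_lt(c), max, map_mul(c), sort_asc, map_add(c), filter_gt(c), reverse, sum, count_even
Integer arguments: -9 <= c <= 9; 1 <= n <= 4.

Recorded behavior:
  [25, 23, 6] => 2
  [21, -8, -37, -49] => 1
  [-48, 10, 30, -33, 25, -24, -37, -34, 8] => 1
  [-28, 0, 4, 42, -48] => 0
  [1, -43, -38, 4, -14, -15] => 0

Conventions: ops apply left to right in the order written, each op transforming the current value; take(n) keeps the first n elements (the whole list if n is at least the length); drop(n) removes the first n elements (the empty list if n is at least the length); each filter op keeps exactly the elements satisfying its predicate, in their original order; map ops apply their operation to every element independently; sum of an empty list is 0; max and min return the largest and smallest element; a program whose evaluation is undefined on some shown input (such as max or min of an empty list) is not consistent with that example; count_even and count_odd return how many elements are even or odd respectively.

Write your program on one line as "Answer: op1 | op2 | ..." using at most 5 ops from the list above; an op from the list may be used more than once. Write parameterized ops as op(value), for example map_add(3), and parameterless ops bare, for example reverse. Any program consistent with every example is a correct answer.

map_add(7) | filter_gt(8) | map_mul(-1) | map_add(-6) | count_even

Check, running the answer program on each example:
  [25, 23, 6] -> [32, 30, 13] -> [32, 30, 13] -> [-32, -30, -13] -> [-38, -36, -19] -> 2
  [21, -8, -37, -49] -> [28, -1, -30, -42] -> [28] -> [-28] -> [-34] -> 1
  [-48, 10, 30, -33, 25, -24, -37, -34, 8] -> [-41, 17, 37, -26, 32, -17, -30, -27, 15] -> [17, 37, 32, 15] -> [-17, -37, -32, -15] -> [-23, -43, -38, -21] -> 1
  [-28, 0, 4, 42, -48] -> [-21, 7, 11, 49, -41] -> [11, 49] -> [-11, -49] -> [-17, -55] -> 0
  [1, -43, -38, 4, -14, -15] -> [8, -36, -31, 11, -7, -8] -> [11] -> [-11] -> [-17] -> 0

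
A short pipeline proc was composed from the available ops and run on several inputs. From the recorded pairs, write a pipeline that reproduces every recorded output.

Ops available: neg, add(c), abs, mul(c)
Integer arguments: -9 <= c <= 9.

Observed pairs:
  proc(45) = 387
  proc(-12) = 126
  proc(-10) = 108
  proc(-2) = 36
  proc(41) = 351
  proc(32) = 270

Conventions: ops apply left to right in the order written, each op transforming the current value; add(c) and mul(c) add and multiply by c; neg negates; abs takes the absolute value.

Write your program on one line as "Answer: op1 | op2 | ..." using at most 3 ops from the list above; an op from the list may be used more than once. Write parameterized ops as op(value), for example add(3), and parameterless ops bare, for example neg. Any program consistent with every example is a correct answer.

add(-2) | mul(-9) | abs

Check, running the answer program on each example:
  45 -> 43 -> -387 -> 387
  -12 -> -14 -> 126 -> 126
  -10 -> -12 -> 108 -> 108
  -2 -> -4 -> 36 -> 36
  41 -> 39 -> -351 -> 351
  32 -> 30 -> -270 -> 270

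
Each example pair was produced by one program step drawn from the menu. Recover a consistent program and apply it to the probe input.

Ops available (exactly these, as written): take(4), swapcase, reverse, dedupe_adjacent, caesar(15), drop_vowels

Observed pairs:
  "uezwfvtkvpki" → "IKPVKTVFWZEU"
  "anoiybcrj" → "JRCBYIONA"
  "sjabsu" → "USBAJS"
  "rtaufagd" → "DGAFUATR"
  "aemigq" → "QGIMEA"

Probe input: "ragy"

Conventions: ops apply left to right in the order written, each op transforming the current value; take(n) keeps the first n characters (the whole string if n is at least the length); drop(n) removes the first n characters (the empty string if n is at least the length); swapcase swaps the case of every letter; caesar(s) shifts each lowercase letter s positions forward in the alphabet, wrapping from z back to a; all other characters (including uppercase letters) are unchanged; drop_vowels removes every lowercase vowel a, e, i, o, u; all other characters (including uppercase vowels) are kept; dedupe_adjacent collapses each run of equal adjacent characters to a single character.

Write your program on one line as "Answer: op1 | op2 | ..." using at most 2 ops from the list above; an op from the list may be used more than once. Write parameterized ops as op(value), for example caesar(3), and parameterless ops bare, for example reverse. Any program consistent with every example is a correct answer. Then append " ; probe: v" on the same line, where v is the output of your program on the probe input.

reverse | swapcase ; probe: "YGAR"

Check, running the answer program on each example:
  "uezwfvtkvpki" -> "ikpvktvfwzeu" -> "IKPVKTVFWZEU"
  "anoiybcrj" -> "jrcbyiona" -> "JRCBYIONA"
  "sjabsu" -> "usbajs" -> "USBAJS"
  "rtaufagd" -> "dgafuatr" -> "DGAFUATR"
  "aemigq" -> "qgimea" -> "QGIMEA"
  probe: "ragy" -> "ygar" -> "YGAR"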